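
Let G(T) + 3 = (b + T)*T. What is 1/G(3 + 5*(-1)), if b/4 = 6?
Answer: -1/47 ≈ -0.021277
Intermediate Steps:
b = 24 (b = 4*6 = 24)
G(T) = -3 + T*(24 + T) (G(T) = -3 + (24 + T)*T = -3 + T*(24 + T))
1/G(3 + 5*(-1)) = 1/(-3 + (3 + 5*(-1))² + 24*(3 + 5*(-1))) = 1/(-3 + (3 - 5)² + 24*(3 - 5)) = 1/(-3 + (-2)² + 24*(-2)) = 1/(-3 + 4 - 48) = 1/(-47) = -1/47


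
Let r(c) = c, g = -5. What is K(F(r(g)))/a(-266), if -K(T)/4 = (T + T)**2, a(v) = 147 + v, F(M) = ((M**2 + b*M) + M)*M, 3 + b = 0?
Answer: 70000/17 ≈ 4117.6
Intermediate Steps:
b = -3 (b = -3 + 0 = -3)
F(M) = M*(M**2 - 2*M) (F(M) = ((M**2 - 3*M) + M)*M = (M**2 - 2*M)*M = M*(M**2 - 2*M))
K(T) = -16*T**2 (K(T) = -4*(T + T)**2 = -4*4*T**2 = -16*T**2)
K(F(r(g)))/a(-266) = (-16*625*(-2 - 5)**2)/(147 - 266) = -16*(25*(-7))**2/(-119) = -16*(-175)**2*(-1/119) = -16*30625*(-1/119) = -490000*(-1/119) = 70000/17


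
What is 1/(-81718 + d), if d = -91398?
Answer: -1/173116 ≈ -5.7765e-6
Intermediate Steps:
1/(-81718 + d) = 1/(-81718 - 91398) = 1/(-173116) = -1/173116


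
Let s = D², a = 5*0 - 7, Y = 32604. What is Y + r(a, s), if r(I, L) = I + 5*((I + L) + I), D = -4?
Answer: 32607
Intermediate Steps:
a = -7 (a = 0 - 7 = -7)
s = 16 (s = (-4)² = 16)
r(I, L) = 5*L + 11*I (r(I, L) = I + 5*(L + 2*I) = I + (5*L + 10*I) = 5*L + 11*I)
Y + r(a, s) = 32604 + (5*16 + 11*(-7)) = 32604 + (80 - 77) = 32604 + 3 = 32607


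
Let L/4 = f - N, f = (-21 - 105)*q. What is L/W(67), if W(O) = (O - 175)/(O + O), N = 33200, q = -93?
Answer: 2878588/27 ≈ 1.0661e+5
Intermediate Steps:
f = 11718 (f = (-21 - 105)*(-93) = -126*(-93) = 11718)
L = -85928 (L = 4*(11718 - 1*33200) = 4*(11718 - 33200) = 4*(-21482) = -85928)
W(O) = (-175 + O)/(2*O) (W(O) = (-175 + O)/((2*O)) = (-175 + O)*(1/(2*O)) = (-175 + O)/(2*O))
L/W(67) = -85928*134/(-175 + 67) = -85928/((½)*(1/67)*(-108)) = -85928/(-54/67) = -85928*(-67/54) = 2878588/27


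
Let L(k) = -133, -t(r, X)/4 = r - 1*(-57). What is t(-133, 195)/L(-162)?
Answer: -16/7 ≈ -2.2857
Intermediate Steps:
t(r, X) = -228 - 4*r (t(r, X) = -4*(r - 1*(-57)) = -4*(r + 57) = -4*(57 + r) = -228 - 4*r)
t(-133, 195)/L(-162) = (-228 - 4*(-133))/(-133) = (-228 + 532)*(-1/133) = 304*(-1/133) = -16/7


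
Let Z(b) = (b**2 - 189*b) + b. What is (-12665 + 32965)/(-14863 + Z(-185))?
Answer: 10150/27071 ≈ 0.37494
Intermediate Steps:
Z(b) = b**2 - 188*b
(-12665 + 32965)/(-14863 + Z(-185)) = (-12665 + 32965)/(-14863 - 185*(-188 - 185)) = 20300/(-14863 - 185*(-373)) = 20300/(-14863 + 69005) = 20300/54142 = 20300*(1/54142) = 10150/27071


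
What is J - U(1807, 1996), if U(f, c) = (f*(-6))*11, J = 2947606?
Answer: 3066868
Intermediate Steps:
U(f, c) = -66*f (U(f, c) = -6*f*11 = -66*f)
J - U(1807, 1996) = 2947606 - (-66)*1807 = 2947606 - 1*(-119262) = 2947606 + 119262 = 3066868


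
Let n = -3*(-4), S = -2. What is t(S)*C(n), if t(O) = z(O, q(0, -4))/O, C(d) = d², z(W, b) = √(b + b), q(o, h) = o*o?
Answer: 0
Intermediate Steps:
q(o, h) = o²
n = 12
z(W, b) = √2*√b (z(W, b) = √(2*b) = √2*√b)
t(O) = 0 (t(O) = (√2*√(0²))/O = (√2*√0)/O = (√2*0)/O = 0/O = 0)
t(S)*C(n) = 0*12² = 0*144 = 0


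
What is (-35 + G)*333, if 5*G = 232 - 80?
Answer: -7659/5 ≈ -1531.8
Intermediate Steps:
G = 152/5 (G = (232 - 80)/5 = (1/5)*152 = 152/5 ≈ 30.400)
(-35 + G)*333 = (-35 + 152/5)*333 = -23/5*333 = -7659/5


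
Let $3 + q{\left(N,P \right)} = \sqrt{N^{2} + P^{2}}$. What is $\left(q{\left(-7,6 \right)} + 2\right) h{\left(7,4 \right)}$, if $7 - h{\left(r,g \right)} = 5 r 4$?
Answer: $133 - 133 \sqrt{85} \approx -1093.2$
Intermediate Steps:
$h{\left(r,g \right)} = 7 - 20 r$ ($h{\left(r,g \right)} = 7 - 5 r 4 = 7 - 20 r$)
$q{\left(N,P \right)} = -3 + \sqrt{N^{2} + P^{2}}$
$\left(q{\left(-7,6 \right)} + 2\right) h{\left(7,4 \right)} = \left(\left(-3 + \sqrt{\left(-7\right)^{2} + 6^{2}}\right) + 2\right) \left(7 - 140\right) = \left(\left(-3 + \sqrt{49 + 36}\right) + 2\right) \left(7 - 140\right) = \left(\left(-3 + \sqrt{85}\right) + 2\right) \left(-133\right) = \left(-1 + \sqrt{85}\right) \left(-133\right) = 133 - 133 \sqrt{85}$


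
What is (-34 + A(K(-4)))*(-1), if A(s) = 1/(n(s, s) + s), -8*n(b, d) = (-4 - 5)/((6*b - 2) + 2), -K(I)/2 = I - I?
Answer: 34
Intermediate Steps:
K(I) = 0 (K(I) = -2*(I - I) = -2*0 = 0)
n(b, d) = 3/(16*b) (n(b, d) = -(-4 - 5)/(8*((6*b - 2) + 2)) = -(-9)/(8*((-2 + 6*b) + 2)) = -(-9)/(8*(6*b)) = -(-9)*1/(6*b)/8 = -(-3)/(16*b) = 3/(16*b))
A(s) = 1/(s + 3/(16*s)) (A(s) = 1/(3/(16*s) + s) = 1/(s + 3/(16*s)))
(-34 + A(K(-4)))*(-1) = (-34 + 16*0/(3 + 16*0²))*(-1) = (-34 + 16*0/(3 + 16*0))*(-1) = (-34 + 16*0/(3 + 0))*(-1) = (-34 + 16*0/3)*(-1) = (-34 + 16*0*(⅓))*(-1) = (-34 + 0)*(-1) = -34*(-1) = 34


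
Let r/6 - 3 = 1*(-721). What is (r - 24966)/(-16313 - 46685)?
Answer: 14637/31499 ≈ 0.46468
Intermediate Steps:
r = -4308 (r = 18 + 6*(1*(-721)) = 18 + 6*(-721) = 18 - 4326 = -4308)
(r - 24966)/(-16313 - 46685) = (-4308 - 24966)/(-16313 - 46685) = -29274/(-62998) = -29274*(-1/62998) = 14637/31499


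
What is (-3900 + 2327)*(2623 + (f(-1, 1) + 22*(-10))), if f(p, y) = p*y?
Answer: -3778346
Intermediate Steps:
(-3900 + 2327)*(2623 + (f(-1, 1) + 22*(-10))) = (-3900 + 2327)*(2623 + (-1*1 + 22*(-10))) = -1573*(2623 + (-1 - 220)) = -1573*(2623 - 221) = -1573*2402 = -3778346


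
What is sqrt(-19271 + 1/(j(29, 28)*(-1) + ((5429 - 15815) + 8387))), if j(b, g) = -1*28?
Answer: I*sqrt(8318308098)/657 ≈ 138.82*I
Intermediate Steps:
j(b, g) = -28
sqrt(-19271 + 1/(j(29, 28)*(-1) + ((5429 - 15815) + 8387))) = sqrt(-19271 + 1/(-28*(-1) + ((5429 - 15815) + 8387))) = sqrt(-19271 + 1/(28 + (-10386 + 8387))) = sqrt(-19271 + 1/(28 - 1999)) = sqrt(-19271 + 1/(-1971)) = sqrt(-19271 - 1/1971) = sqrt(-37983142/1971) = I*sqrt(8318308098)/657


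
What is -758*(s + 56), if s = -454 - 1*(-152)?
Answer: 186468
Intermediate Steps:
s = -302 (s = -454 + 152 = -302)
-758*(s + 56) = -758*(-302 + 56) = -758*(-246) = 186468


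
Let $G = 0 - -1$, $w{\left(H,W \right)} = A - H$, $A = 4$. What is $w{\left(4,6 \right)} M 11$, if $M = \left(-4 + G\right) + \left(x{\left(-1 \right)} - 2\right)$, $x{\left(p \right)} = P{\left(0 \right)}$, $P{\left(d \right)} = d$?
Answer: $0$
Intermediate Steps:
$x{\left(p \right)} = 0$
$w{\left(H,W \right)} = 4 - H$
$G = 1$ ($G = 0 + 1 = 1$)
$M = -5$ ($M = \left(-4 + 1\right) + \left(0 - 2\right) = -3 + \left(0 - 2\right) = -3 - 2 = -5$)
$w{\left(4,6 \right)} M 11 = \left(4 - 4\right) \left(-5\right) 11 = 0 \left(-5\right) 11 = 0 \cdot 11 = 0$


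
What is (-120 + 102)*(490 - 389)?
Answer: -1818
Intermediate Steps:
(-120 + 102)*(490 - 389) = -18*101 = -1818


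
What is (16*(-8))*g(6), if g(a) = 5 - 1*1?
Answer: -512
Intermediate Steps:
g(a) = 4 (g(a) = 5 - 1 = 4)
(16*(-8))*g(6) = (16*(-8))*4 = -128*4 = -512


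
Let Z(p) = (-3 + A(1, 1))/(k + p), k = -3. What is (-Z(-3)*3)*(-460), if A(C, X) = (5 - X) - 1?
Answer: 0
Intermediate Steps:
A(C, X) = 4 - X
Z(p) = 0 (Z(p) = (-3 + (4 - 1*1))/(-3 + p) = (-3 + (4 - 1))/(-3 + p) = (-3 + 3)/(-3 + p) = 0/(-3 + p) = 0)
(-Z(-3)*3)*(-460) = (-1*0*3)*(-460) = (0*3)*(-460) = 0*(-460) = 0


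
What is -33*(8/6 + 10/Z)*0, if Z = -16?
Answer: 0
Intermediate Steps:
-33*(8/6 + 10/Z)*0 = -33*(8/6 + 10/(-16))*0 = -33*(8*(⅙) + 10*(-1/16))*0 = -33*(4/3 - 5/8)*0 = -33*17/24*0 = -187/8*0 = 0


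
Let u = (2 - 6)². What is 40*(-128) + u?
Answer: -5104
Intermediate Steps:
u = 16 (u = (-4)² = 16)
40*(-128) + u = 40*(-128) + 16 = -5120 + 16 = -5104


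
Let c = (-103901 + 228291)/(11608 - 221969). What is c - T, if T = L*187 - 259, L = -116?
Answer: 4617509921/210361 ≈ 21950.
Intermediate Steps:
c = -124390/210361 (c = 124390/(-210361) = 124390*(-1/210361) = -124390/210361 ≈ -0.59132)
T = -21951 (T = -116*187 - 259 = -21692 - 259 = -21951)
c - T = -124390/210361 - 1*(-21951) = -124390/210361 + 21951 = 4617509921/210361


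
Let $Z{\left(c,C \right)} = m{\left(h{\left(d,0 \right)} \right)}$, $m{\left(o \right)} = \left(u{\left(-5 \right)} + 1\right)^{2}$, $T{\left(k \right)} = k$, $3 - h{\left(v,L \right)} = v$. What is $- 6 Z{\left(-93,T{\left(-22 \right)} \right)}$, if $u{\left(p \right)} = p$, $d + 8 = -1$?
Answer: $-96$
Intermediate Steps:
$d = -9$ ($d = -8 - 1 = -9$)
$h{\left(v,L \right)} = 3 - v$
$m{\left(o \right)} = 16$ ($m{\left(o \right)} = \left(-5 + 1\right)^{2} = \left(-4\right)^{2} = 16$)
$Z{\left(c,C \right)} = 16$
$- 6 Z{\left(-93,T{\left(-22 \right)} \right)} = \left(-6\right) 16 = -96$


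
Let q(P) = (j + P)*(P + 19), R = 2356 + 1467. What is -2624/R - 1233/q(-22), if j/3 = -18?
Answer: -1770677/290548 ≈ -6.0943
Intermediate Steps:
j = -54 (j = 3*(-18) = -54)
R = 3823
q(P) = (-54 + P)*(19 + P) (q(P) = (-54 + P)*(P + 19) = (-54 + P)*(19 + P))
-2624/R - 1233/q(-22) = -2624/3823 - 1233/(-1026 + (-22)² - 35*(-22)) = -2624*1/3823 - 1233/(-1026 + 484 + 770) = -2624/3823 - 1233/228 = -2624/3823 - 1233*1/228 = -2624/3823 - 411/76 = -1770677/290548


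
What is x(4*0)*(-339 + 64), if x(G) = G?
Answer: 0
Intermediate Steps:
x(4*0)*(-339 + 64) = (4*0)*(-339 + 64) = 0*(-275) = 0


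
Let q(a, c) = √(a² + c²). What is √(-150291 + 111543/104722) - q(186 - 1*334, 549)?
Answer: -√323305 + I*√1648184220503598/104722 ≈ -568.6 + 387.67*I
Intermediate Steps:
√(-150291 + 111543/104722) - q(186 - 1*334, 549) = √(-150291 + 111543/104722) - √((186 - 1*334)² + 549²) = √(-150291 + 111543*(1/104722)) - √((186 - 334)² + 301401) = √(-150291 + 111543/104722) - √((-148)² + 301401) = √(-15738662559/104722) - √(21904 + 301401) = I*√1648184220503598/104722 - √323305 = -√323305 + I*√1648184220503598/104722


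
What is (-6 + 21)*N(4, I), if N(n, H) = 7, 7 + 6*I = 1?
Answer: 105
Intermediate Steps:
I = -1 (I = -7/6 + (1/6)*1 = -7/6 + 1/6 = -1)
(-6 + 21)*N(4, I) = (-6 + 21)*7 = 15*7 = 105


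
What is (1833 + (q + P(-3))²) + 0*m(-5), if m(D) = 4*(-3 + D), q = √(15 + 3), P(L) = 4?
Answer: 1867 + 24*√2 ≈ 1900.9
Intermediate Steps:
q = 3*√2 (q = √18 = 3*√2 ≈ 4.2426)
m(D) = -12 + 4*D
(1833 + (q + P(-3))²) + 0*m(-5) = (1833 + (3*√2 + 4)²) + 0*(-12 + 4*(-5)) = (1833 + (4 + 3*√2)²) + 0*(-12 - 20) = (1833 + (4 + 3*√2)²) + 0*(-32) = (1833 + (4 + 3*√2)²) + 0 = 1833 + (4 + 3*√2)²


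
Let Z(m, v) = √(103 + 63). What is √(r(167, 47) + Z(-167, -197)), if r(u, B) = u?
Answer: √(167 + √166) ≈ 13.412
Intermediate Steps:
Z(m, v) = √166
√(r(167, 47) + Z(-167, -197)) = √(167 + √166)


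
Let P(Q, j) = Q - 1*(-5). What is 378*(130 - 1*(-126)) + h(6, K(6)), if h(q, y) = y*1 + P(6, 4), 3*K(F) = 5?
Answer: 290342/3 ≈ 96781.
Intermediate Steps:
P(Q, j) = 5 + Q (P(Q, j) = Q + 5 = 5 + Q)
K(F) = 5/3 (K(F) = (⅓)*5 = 5/3)
h(q, y) = 11 + y (h(q, y) = y*1 + (5 + 6) = y + 11 = 11 + y)
378*(130 - 1*(-126)) + h(6, K(6)) = 378*(130 - 1*(-126)) + (11 + 5/3) = 378*(130 + 126) + 38/3 = 378*256 + 38/3 = 96768 + 38/3 = 290342/3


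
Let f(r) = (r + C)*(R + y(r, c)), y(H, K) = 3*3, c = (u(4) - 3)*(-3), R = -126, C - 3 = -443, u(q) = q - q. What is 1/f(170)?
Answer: 1/31590 ≈ 3.1656e-5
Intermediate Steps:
u(q) = 0
C = -440 (C = 3 - 443 = -440)
c = 9 (c = (0 - 3)*(-3) = -3*(-3) = 9)
y(H, K) = 9
f(r) = 51480 - 117*r (f(r) = (r - 440)*(-126 + 9) = (-440 + r)*(-117) = 51480 - 117*r)
1/f(170) = 1/(51480 - 117*170) = 1/(51480 - 19890) = 1/31590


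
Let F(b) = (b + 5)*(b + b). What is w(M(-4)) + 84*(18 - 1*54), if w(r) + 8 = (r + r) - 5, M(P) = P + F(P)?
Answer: -3061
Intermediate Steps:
F(b) = 2*b*(5 + b) (F(b) = (5 + b)*(2*b) = 2*b*(5 + b))
M(P) = P + 2*P*(5 + P)
w(r) = -13 + 2*r (w(r) = -8 + ((r + r) - 5) = -8 + (2*r - 5) = -8 + (-5 + 2*r) = -13 + 2*r)
w(M(-4)) + 84*(18 - 1*54) = (-13 + 2*(-4*(11 + 2*(-4)))) + 84*(18 - 1*54) = (-13 + 2*(-4*(11 - 8))) + 84*(18 - 54) = (-13 + 2*(-4*3)) + 84*(-36) = (-13 + 2*(-12)) - 3024 = (-13 - 24) - 3024 = -37 - 3024 = -3061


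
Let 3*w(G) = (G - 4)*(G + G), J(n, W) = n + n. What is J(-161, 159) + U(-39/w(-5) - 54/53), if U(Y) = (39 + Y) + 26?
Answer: -137439/530 ≈ -259.32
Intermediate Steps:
J(n, W) = 2*n
w(G) = 2*G*(-4 + G)/3 (w(G) = ((G - 4)*(G + G))/3 = ((-4 + G)*(2*G))/3 = (2*G*(-4 + G))/3 = 2*G*(-4 + G)/3)
U(Y) = 65 + Y
J(-161, 159) + U(-39/w(-5) - 54/53) = 2*(-161) + (65 + (-39*(-3/(10*(-4 - 5))) - 54/53)) = -322 + (65 + (-39/((⅔)*(-5)*(-9)) - 54*1/53)) = -322 + (65 + (-39/30 - 54/53)) = -322 + (65 + (-39*1/30 - 54/53)) = -322 + (65 + (-13/10 - 54/53)) = -322 + (65 - 1229/530) = -322 + 33221/530 = -137439/530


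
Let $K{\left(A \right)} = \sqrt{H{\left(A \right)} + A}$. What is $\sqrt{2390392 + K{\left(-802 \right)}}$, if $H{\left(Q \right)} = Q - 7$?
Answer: $\sqrt{2390392 + 3 i \sqrt{179}} \approx 1546.1 + 0.01 i$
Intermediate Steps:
$H{\left(Q \right)} = -7 + Q$ ($H{\left(Q \right)} = Q - 7 = -7 + Q$)
$K{\left(A \right)} = \sqrt{-7 + 2 A}$ ($K{\left(A \right)} = \sqrt{\left(-7 + A\right) + A} = \sqrt{-7 + 2 A}$)
$\sqrt{2390392 + K{\left(-802 \right)}} = \sqrt{2390392 + \sqrt{-7 + 2 \left(-802\right)}} = \sqrt{2390392 + \sqrt{-7 - 1604}} = \sqrt{2390392 + \sqrt{-1611}} = \sqrt{2390392 + 3 i \sqrt{179}}$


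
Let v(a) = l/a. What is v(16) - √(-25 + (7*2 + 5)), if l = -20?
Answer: -5/4 - I*√6 ≈ -1.25 - 2.4495*I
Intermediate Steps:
v(a) = -20/a
v(16) - √(-25 + (7*2 + 5)) = -20/16 - √(-25 + (7*2 + 5)) = -20*1/16 - √(-25 + (14 + 5)) = -5/4 - √(-25 + 19) = -5/4 - √(-6) = -5/4 - I*√6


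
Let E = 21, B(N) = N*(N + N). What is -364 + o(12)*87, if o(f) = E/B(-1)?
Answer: 1099/2 ≈ 549.50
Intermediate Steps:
B(N) = 2*N² (B(N) = N*(2*N) = 2*N²)
o(f) = 21/2 (o(f) = 21/((2*(-1)²)) = 21/((2*1)) = 21/2)
-364 + o(12)*87 = -364 + (21/2)*87 = -364 + 1827/2 = 1099/2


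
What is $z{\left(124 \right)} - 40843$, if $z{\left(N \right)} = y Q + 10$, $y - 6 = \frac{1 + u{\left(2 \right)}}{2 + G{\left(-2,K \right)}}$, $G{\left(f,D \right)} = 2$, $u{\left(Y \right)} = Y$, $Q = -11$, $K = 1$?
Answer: $- \frac{163629}{4} \approx -40907.0$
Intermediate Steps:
$y = \frac{27}{4}$ ($y = 6 + \frac{1 + 2}{2 + 2} = 6 + \frac{3}{4} = \frac{27}{4} \approx 6.75$)
$z{\left(N \right)} = - \frac{257}{4}$ ($z{\left(N \right)} = \frac{27}{4} \left(-11\right) + 10 = - \frac{297}{4} + 10 = - \frac{257}{4}$)
$z{\left(124 \right)} - 40843 = - \frac{257}{4} - 40843 = - \frac{163629}{4}$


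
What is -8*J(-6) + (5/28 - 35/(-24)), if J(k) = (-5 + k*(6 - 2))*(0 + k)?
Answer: -233581/168 ≈ -1390.4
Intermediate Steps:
J(k) = k*(-5 + 4*k) (J(k) = (-5 + k*4)*k = (-5 + 4*k)*k = k*(-5 + 4*k))
-8*J(-6) + (5/28 - 35/(-24)) = -(-48)*(-5 + 4*(-6)) + (5/28 - 35/(-24)) = -(-48)*(-5 - 24) + (5*(1/28) - 35*(-1/24)) = -(-48)*(-29) + (5/28 + 35/24) = -8*174 + 275/168 = -1392 + 275/168 = -233581/168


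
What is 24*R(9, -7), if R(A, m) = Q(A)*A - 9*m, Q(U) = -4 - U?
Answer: -1296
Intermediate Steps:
R(A, m) = -9*m + A*(-4 - A) (R(A, m) = (-4 - A)*A - 9*m = A*(-4 - A) - 9*m = -9*m + A*(-4 - A))
24*R(9, -7) = 24*(-9*(-7) - 1*9*(4 + 9)) = 24*(63 - 1*9*13) = 24*(63 - 117) = 24*(-54) = -1296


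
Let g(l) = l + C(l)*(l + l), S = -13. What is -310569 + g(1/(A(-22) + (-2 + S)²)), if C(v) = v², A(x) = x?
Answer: -2598042256752/8365427 ≈ -3.1057e+5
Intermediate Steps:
g(l) = l + 2*l³ (g(l) = l + l²*(l + l) = l + l²*(2*l) = l + 2*l³)
-310569 + g(1/(A(-22) + (-2 + S)²)) = -310569 + (1/(-22 + (-2 - 13)²) + 2*(1/(-22 + (-2 - 13)²))³) = -310569 + (1/(-22 + (-15)²) + 2*(1/(-22 + (-15)²))³) = -310569 + (1/(-22 + 225) + 2*(1/(-22 + 225))³) = -310569 + (1/203 + 2*(1/203)³) = -310569 + (1/203 + 2*(1/8365427)) = -310569 + (1/203 + 2/8365427) = -310569 + 41211/8365427 = -2598042256752/8365427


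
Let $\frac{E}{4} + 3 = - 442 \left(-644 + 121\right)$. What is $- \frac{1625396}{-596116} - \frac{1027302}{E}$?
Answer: $\frac{111316812895}{68899981454} \approx 1.6156$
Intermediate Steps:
$E = 924652$ ($E = -12 + 4 \left(- 442 \left(-644 + 121\right)\right) = -12 + 4 \left(\left(-442\right) \left(-523\right)\right) = -12 + 4 \cdot 231166 = -12 + 924664 = 924652$)
$- \frac{1625396}{-596116} - \frac{1027302}{E} = - \frac{1625396}{-596116} - \frac{1027302}{924652} = \left(-1625396\right) \left(- \frac{1}{596116}\right) - \frac{513651}{462326} = \frac{406349}{149029} - \frac{513651}{462326} = \frac{111316812895}{68899981454}$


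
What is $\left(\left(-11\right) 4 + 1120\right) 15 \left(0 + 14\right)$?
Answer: $225960$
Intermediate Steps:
$\left(\left(-11\right) 4 + 1120\right) 15 \left(0 + 14\right) = \left(-44 + 1120\right) 15 \cdot 14 = 1076 \cdot 210 = 225960$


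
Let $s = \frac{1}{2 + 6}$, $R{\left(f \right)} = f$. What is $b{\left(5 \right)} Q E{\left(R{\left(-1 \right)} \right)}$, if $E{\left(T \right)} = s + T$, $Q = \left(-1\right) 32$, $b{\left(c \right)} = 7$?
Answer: $196$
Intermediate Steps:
$s = \frac{1}{8} \approx 0.125$
$Q = -32$
$E{\left(T \right)} = \frac{1}{8} + T$
$b{\left(5 \right)} Q E{\left(R{\left(-1 \right)} \right)} = 7 \left(-32\right) \left(\frac{1}{8} - 1\right) = \left(-224\right) \left(- \frac{7}{8}\right) = 196$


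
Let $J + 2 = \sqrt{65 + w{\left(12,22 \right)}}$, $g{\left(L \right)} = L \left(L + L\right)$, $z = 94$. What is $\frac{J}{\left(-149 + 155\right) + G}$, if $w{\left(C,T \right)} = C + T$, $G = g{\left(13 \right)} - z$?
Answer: $- \frac{1}{125} + \frac{3 \sqrt{11}}{250} \approx 0.031799$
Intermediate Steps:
$g{\left(L \right)} = 2 L^{2}$ ($g{\left(L \right)} = L 2 L = 2 L^{2}$)
$G = 244$ ($G = 2 \cdot 13^{2} - 94 = 2 \cdot 169 - 94 = 338 - 94 = 244$)
$J = -2 + 3 \sqrt{11}$ ($J = -2 + \sqrt{65 + \left(12 + 22\right)} = -2 + \sqrt{65 + 34} = -2 + \sqrt{99} = -2 + 3 \sqrt{11} \approx 7.9499$)
$\frac{J}{\left(-149 + 155\right) + G} = \frac{-2 + 3 \sqrt{11}}{\left(-149 + 155\right) + 244} = \frac{-2 + 3 \sqrt{11}}{6 + 244} = \frac{-2 + 3 \sqrt{11}}{250} = \left(-2 + 3 \sqrt{11}\right) \frac{1}{250} = - \frac{1}{125} + \frac{3 \sqrt{11}}{250}$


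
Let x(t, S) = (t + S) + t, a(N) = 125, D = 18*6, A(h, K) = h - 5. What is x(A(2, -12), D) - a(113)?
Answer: -23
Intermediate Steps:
A(h, K) = -5 + h
D = 108
x(t, S) = S + 2*t (x(t, S) = (S + t) + t = S + 2*t)
x(A(2, -12), D) - a(113) = (108 + 2*(-5 + 2)) - 1*125 = (108 + 2*(-3)) - 125 = (108 - 6) - 125 = 102 - 125 = -23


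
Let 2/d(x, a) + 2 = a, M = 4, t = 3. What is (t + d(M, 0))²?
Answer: 4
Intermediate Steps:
d(x, a) = 2/(-2 + a)
(t + d(M, 0))² = (3 + 2/(-2 + 0))² = (3 + 2/(-2))² = (3 + 2*(-½))² = (3 - 1)² = 2² = 4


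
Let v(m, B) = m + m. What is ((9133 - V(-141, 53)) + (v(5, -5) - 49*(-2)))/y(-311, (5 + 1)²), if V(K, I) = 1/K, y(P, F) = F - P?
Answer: 1302982/48927 ≈ 26.631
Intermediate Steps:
v(m, B) = 2*m
((9133 - V(-141, 53)) + (v(5, -5) - 49*(-2)))/y(-311, (5 + 1)²) = ((9133 - 1/(-141)) + (2*5 - 49*(-2)))/((5 + 1)² - 1*(-311)) = ((9133 - 1*(-1/141)) + (10 + 98))/(6² + 311) = ((9133 + 1/141) + 108)/(36 + 311) = (1287754/141 + 108)/347 = (1302982/141)*(1/347) = 1302982/48927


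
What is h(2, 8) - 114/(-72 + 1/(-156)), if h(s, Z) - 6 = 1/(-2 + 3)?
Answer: 96415/11233 ≈ 8.5832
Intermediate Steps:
h(s, Z) = 7 (h(s, Z) = 6 + 1/(-2 + 3) = 6 + 1/1 = 6 + 1 = 7)
h(2, 8) - 114/(-72 + 1/(-156)) = 7 - 114/(-72 + 1/(-156)) = 7 - 114/(-72 - 1/156) = 7 - 114/(-11233/156) = 7 - 156/11233*(-114) = 7 + 17784/11233 = 96415/11233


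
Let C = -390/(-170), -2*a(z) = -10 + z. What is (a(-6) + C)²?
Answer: 30625/289 ≈ 105.97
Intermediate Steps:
a(z) = 5 - z/2 (a(z) = -(-10 + z)/2 = 5 - z/2)
C = 39/17 (C = -390*(-1/170) = 39/17 ≈ 2.2941)
(a(-6) + C)² = ((5 - ½*(-6)) + 39/17)² = ((5 + 3) + 39/17)² = (8 + 39/17)² = (175/17)² = 30625/289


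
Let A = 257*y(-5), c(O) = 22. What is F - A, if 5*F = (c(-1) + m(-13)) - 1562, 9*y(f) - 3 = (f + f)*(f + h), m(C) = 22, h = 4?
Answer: -30367/45 ≈ -674.82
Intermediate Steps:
y(f) = 1/3 + 2*f*(4 + f)/9 (y(f) = 1/3 + ((f + f)*(f + 4))/9 = 1/3 + ((2*f)*(4 + f))/9 = 1/3 + (2*f*(4 + f))/9 = 1/3 + 2*f*(4 + f)/9)
A = 3341/9 (A = 257*(1/3 + (2/9)*(-5)**2 + (8/9)*(-5)) = 257*(1/3 + (2/9)*25 - 40/9) = 257*(1/3 + 50/9 - 40/9) = 257*(13/9) = 3341/9 ≈ 371.22)
F = -1518/5 (F = ((22 + 22) - 1562)/5 = (44 - 1562)/5 = (1/5)*(-1518) = -1518/5 ≈ -303.60)
F - A = -1518/5 - 1*3341/9 = -1518/5 - 3341/9 = -30367/45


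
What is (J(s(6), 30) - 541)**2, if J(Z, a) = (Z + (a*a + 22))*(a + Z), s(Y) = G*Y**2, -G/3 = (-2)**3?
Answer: 2547672476449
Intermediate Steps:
G = 24 (G = -3*(-2)**3 = -3*(-8) = 24)
s(Y) = 24*Y**2
J(Z, a) = (Z + a)*(22 + Z + a**2) (J(Z, a) = (Z + (a**2 + 22))*(Z + a) = (Z + (22 + a**2))*(Z + a) = (22 + Z + a**2)*(Z + a) = (Z + a)*(22 + Z + a**2))
(J(s(6), 30) - 541)**2 = (((24*6**2)**2 + 30**3 + 22*(24*6**2) + 22*30 + (24*6**2)*30 + (24*6**2)*30**2) - 541)**2 = (((24*36)**2 + 27000 + 22*(24*36) + 660 + (24*36)*30 + (24*36)*900) - 541)**2 = ((864**2 + 27000 + 22*864 + 660 + 864*30 + 864*900) - 541)**2 = ((746496 + 27000 + 19008 + 660 + 25920 + 777600) - 541)**2 = (1596684 - 541)**2 = 1596143**2 = 2547672476449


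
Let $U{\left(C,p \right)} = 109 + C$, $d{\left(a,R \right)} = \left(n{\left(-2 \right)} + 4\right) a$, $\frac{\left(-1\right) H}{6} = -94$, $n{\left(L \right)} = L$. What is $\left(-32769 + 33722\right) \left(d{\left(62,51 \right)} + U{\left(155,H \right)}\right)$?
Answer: $369764$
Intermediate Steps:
$H = 564$ ($H = \left(-6\right) \left(-94\right) = 564$)
$d{\left(a,R \right)} = 2 a$ ($d{\left(a,R \right)} = \left(-2 + 4\right) a = 2 a$)
$\left(-32769 + 33722\right) \left(d{\left(62,51 \right)} + U{\left(155,H \right)}\right) = \left(-32769 + 33722\right) \left(2 \cdot 62 + \left(109 + 155\right)\right) = 953 \left(124 + 264\right) = 953 \cdot 388 = 369764$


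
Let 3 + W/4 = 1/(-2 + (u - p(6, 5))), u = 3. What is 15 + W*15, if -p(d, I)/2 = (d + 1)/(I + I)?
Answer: -140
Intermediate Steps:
p(d, I) = -(1 + d)/I (p(d, I) = -2*(d + 1)/(I + I) = -2*(1 + d)/(2*I) = -2*(1 + d)*1/(2*I) = -(1 + d)/I)
W = -31/3 (W = -12 + 4/(-2 + (3 - (-1 - 1*6)/5)) = -12 + 4/(-2 + (3 - (-1 - 6)/5)) = -12 + 4/(-2 + (3 - (-7)/5)) = -12 + 4/(-2 + (3 - 1*(-7/5))) = -12 + 4/(-2 + (3 + 7/5)) = -12 + 4/(-2 + 22/5) = -12 + 4/(12/5) = -12 + 4*(5/12) = -12 + 5/3 = -31/3 ≈ -10.333)
15 + W*15 = 15 - 31/3*15 = 15 - 155 = -140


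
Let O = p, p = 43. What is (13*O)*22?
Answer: 12298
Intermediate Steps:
O = 43
(13*O)*22 = (13*43)*22 = 559*22 = 12298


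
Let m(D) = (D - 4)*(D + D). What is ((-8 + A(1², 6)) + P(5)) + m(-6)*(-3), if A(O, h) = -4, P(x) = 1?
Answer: -371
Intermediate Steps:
m(D) = 2*D*(-4 + D) (m(D) = (-4 + D)*(2*D) = 2*D*(-4 + D))
((-8 + A(1², 6)) + P(5)) + m(-6)*(-3) = ((-8 - 4) + 1) + (2*(-6)*(-4 - 6))*(-3) = (-12 + 1) + (2*(-6)*(-10))*(-3) = -11 + 120*(-3) = -11 - 360 = -371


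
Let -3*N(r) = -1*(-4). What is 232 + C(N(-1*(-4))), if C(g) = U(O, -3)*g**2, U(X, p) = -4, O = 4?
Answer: 2024/9 ≈ 224.89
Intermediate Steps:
N(r) = -4/3 (N(r) = -(-1)*(-4)/3 = -1/3*4 = -4/3)
C(g) = -4*g**2
232 + C(N(-1*(-4))) = 232 - 4*(-4/3)**2 = 232 - 4*16/9 = 232 - 64/9 = 2024/9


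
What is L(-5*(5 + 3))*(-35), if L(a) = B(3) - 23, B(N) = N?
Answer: 700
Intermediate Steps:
L(a) = -20 (L(a) = 3 - 23 = -20)
L(-5*(5 + 3))*(-35) = -20*(-35) = 700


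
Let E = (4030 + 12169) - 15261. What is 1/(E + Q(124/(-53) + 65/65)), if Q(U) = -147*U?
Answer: 53/60151 ≈ 0.00088112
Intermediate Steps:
E = 938 (E = 16199 - 15261 = 938)
1/(E + Q(124/(-53) + 65/65)) = 1/(938 - 147*(124/(-53) + 65/65)) = 1/(938 - 147*(124*(-1/53) + 65*(1/65))) = 1/(938 - 147*(-124/53 + 1)) = 1/(938 - 147*(-71/53)) = 1/(938 + 10437/53) = 1/(60151/53) = 53/60151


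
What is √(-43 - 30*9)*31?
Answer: 31*I*√313 ≈ 548.45*I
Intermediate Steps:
√(-43 - 30*9)*31 = √(-43 - 270)*31 = √(-313)*31 = (I*√313)*31 = 31*I*√313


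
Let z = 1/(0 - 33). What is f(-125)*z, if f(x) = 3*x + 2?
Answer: 373/33 ≈ 11.303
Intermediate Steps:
f(x) = 2 + 3*x
z = -1/33 (z = 1/(-33) = -1/33 ≈ -0.030303)
f(-125)*z = (2 + 3*(-125))*(-1/33) = (2 - 375)*(-1/33) = -373*(-1/33) = 373/33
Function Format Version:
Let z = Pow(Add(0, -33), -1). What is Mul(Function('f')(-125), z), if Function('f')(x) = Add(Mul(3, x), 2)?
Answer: Rational(373, 33) ≈ 11.303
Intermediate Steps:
Function('f')(x) = Add(2, Mul(3, x))
z = Rational(-1, 33) (z = Pow(-33, -1) = Rational(-1, 33) ≈ -0.030303)
Mul(Function('f')(-125), z) = Mul(Add(2, Mul(3, -125)), Rational(-1, 33)) = Mul(Add(2, -375), Rational(-1, 33)) = Mul(-373, Rational(-1, 33)) = Rational(373, 33)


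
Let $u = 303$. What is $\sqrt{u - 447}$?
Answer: $12 i \approx 12.0 i$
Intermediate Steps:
$\sqrt{u - 447} = \sqrt{303 - 447} = \sqrt{-144} = 12 i$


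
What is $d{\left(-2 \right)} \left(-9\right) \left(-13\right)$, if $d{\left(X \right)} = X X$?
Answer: $468$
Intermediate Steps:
$d{\left(X \right)} = X^{2}$
$d{\left(-2 \right)} \left(-9\right) \left(-13\right) = \left(-2\right)^{2} \left(-9\right) \left(-13\right) = 4 \left(-9\right) \left(-13\right) = \left(-36\right) \left(-13\right) = 468$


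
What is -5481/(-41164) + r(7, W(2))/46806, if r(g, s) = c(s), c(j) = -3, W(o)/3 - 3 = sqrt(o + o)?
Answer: 42736699/321120364 ≈ 0.13309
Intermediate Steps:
W(o) = 9 + 3*sqrt(2)*sqrt(o) (W(o) = 9 + 3*sqrt(o + o) = 9 + 3*sqrt(2*o) = 9 + 3*(sqrt(2)*sqrt(o)) = 9 + 3*sqrt(2)*sqrt(o))
r(g, s) = -3
-5481/(-41164) + r(7, W(2))/46806 = -5481/(-41164) - 3/46806 = -5481*(-1/41164) - 3*1/46806 = 5481/41164 - 1/15602 = 42736699/321120364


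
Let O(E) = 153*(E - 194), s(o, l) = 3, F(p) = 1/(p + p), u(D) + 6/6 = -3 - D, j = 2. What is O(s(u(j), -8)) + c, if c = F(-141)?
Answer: -8240887/282 ≈ -29223.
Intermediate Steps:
u(D) = -4 - D (u(D) = -1 + (-3 - D) = -4 - D)
F(p) = 1/(2*p)
c = -1/282 (c = (½)/(-141) = (½)*(-1/141) = -1/282 ≈ -0.0035461)
O(E) = -29682 + 153*E (O(E) = 153*(-194 + E) = -29682 + 153*E)
O(s(u(j), -8)) + c = (-29682 + 153*3) - 1/282 = (-29682 + 459) - 1/282 = -29223 - 1/282 = -8240887/282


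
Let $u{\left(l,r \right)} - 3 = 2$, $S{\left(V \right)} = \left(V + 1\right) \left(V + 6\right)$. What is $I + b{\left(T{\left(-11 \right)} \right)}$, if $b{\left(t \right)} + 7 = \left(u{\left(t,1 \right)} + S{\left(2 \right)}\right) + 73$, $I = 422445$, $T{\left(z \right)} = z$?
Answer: $422540$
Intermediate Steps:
$S{\left(V \right)} = \left(1 + V\right) \left(6 + V\right)$
$u{\left(l,r \right)} = 5$ ($u{\left(l,r \right)} = 3 + 2 = 5$)
$b{\left(t \right)} = 95$ ($b{\left(t \right)} = -7 + \left(\left(5 + \left(6 + 2^{2} + 7 \cdot 2\right)\right) + 73\right) = -7 + \left(\left(5 + \left(6 + 4 + 14\right)\right) + 73\right) = -7 + \left(\left(5 + 24\right) + 73\right) = -7 + \left(29 + 73\right) = -7 + 102 = 95$)
$I + b{\left(T{\left(-11 \right)} \right)} = 422445 + 95 = 422540$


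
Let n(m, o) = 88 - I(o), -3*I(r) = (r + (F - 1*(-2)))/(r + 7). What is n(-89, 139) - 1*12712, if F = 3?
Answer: -921528/73 ≈ -12624.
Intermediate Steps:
I(r) = -(5 + r)/(3*(7 + r)) (I(r) = -(r + (3 - 1*(-2)))/(3*(r + 7)) = -(r + (3 + 2))/(3*(7 + r)) = -(r + 5)/(3*(7 + r)) = -(5 + r)/(3*(7 + r)))
n(m, o) = 88 - (-5 - o)/(3*(7 + o))
n(-89, 139) - 1*12712 = (1853 + 265*139)/(3*(7 + 139)) - 1*12712 = (⅓)*(1853 + 36835)/146 - 12712 = (⅓)*(1/146)*38688 - 12712 = 6448/73 - 12712 = -921528/73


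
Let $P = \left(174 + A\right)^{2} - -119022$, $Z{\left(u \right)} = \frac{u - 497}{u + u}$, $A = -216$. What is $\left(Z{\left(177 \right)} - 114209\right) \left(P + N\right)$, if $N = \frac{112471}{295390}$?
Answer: $- \frac{721258243257983683}{52284030} \approx -1.3795 \cdot 10^{10}$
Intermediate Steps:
$Z{\left(u \right)} = \frac{-497 + u}{2 u}$
$P = 120786$ ($P = \left(174 - 216\right)^{2} - -119022 = \left(-42\right)^{2} + 119022 = 1764 + 119022 = 120786$)
$N = \frac{112471}{295390}$ ($N = 112471 \cdot \frac{1}{295390} = \frac{112471}{295390} \approx 0.38075$)
$\left(Z{\left(177 \right)} - 114209\right) \left(P + N\right) = \left(\frac{-497 + 177}{2 \cdot 177} - 114209\right) \left(120786 + \frac{112471}{295390}\right) = \left(\frac{1}{2} \cdot \frac{1}{177} \left(-320\right) - 114209\right) \frac{35679089011}{295390} = \left(- \frac{160}{177} - 114209\right) \frac{35679089011}{295390} = \left(- \frac{20215153}{177}\right) \frac{35679089011}{295390} = - \frac{721258243257983683}{52284030}$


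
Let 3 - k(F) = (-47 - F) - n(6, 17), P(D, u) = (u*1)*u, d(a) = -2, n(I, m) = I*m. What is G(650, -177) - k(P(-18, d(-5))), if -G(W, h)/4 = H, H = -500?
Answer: 1844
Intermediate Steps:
G(W, h) = 2000 (G(W, h) = -4*(-500) = 2000)
P(D, u) = u**2 (P(D, u) = u*u = u**2)
k(F) = 152 + F (k(F) = 3 - ((-47 - F) - 6*17) = 3 - ((-47 - F) - 1*102) = 3 - ((-47 - F) - 102) = 3 - (-149 - F) = 3 + (149 + F) = 152 + F)
G(650, -177) - k(P(-18, d(-5))) = 2000 - (152 + (-2)**2) = 2000 - (152 + 4) = 2000 - 1*156 = 2000 - 156 = 1844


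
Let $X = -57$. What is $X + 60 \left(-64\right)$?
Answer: $-3897$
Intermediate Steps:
$X + 60 \left(-64\right) = -57 + 60 \left(-64\right) = -57 - 3840 = -3897$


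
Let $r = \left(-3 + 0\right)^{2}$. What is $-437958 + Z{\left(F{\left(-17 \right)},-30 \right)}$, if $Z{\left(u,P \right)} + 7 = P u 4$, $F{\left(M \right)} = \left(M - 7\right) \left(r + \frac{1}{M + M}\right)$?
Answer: $- \frac{7006205}{17} \approx -4.1213 \cdot 10^{5}$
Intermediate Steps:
$r = 9$ ($r = \left(-3\right)^{2} = 9$)
$F{\left(M \right)} = \left(-7 + M\right) \left(9 + \frac{1}{2 M}\right)$ ($F{\left(M \right)} = \left(M - 7\right) \left(9 + \frac{1}{M + M}\right) = \left(-7 + M\right) \left(9 + \frac{1}{2 M}\right)$)
$Z{\left(u,P \right)} = -7 + 4 P u$ ($Z{\left(u,P \right)} = -7 + P u 4 = -7 + 4 P u$)
$-437958 + Z{\left(F{\left(-17 \right)},-30 \right)} = -437958 - \left(7 + 120 \frac{-7 - 17 \left(-125 + 18 \left(-17\right)\right)}{2 \left(-17\right)}\right) = -437958 - \left(7 + 120 \cdot \frac{1}{2} \left(- \frac{1}{17}\right) \left(-7 - 17 \left(-125 - 306\right)\right)\right) = -437958 - \left(7 + 120 \cdot \frac{1}{2} \left(- \frac{1}{17}\right) \left(-7 - -7327\right)\right) = -437958 - \left(7 + 120 \cdot \frac{1}{2} \left(- \frac{1}{17}\right) \left(-7 + 7327\right)\right) = -437958 - \left(7 + 120 \cdot \frac{1}{2} \left(- \frac{1}{17}\right) 7320\right) = -437958 - \left(7 + 120 \left(- \frac{3660}{17}\right)\right) = -437958 + \left(-7 + \frac{439200}{17}\right) = -437958 + \frac{439081}{17} = - \frac{7006205}{17}$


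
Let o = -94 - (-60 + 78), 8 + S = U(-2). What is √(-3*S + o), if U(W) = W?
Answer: I*√82 ≈ 9.0554*I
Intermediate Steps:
S = -10 (S = -8 - 2 = -10)
o = -112 (o = -94 - 1*18 = -94 - 18 = -112)
√(-3*S + o) = √(-3*(-10) - 112) = √(30 - 112) = √(-82) = I*√82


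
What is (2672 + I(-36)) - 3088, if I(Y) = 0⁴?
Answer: -416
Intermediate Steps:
I(Y) = 0
(2672 + I(-36)) - 3088 = (2672 + 0) - 3088 = 2672 - 3088 = -416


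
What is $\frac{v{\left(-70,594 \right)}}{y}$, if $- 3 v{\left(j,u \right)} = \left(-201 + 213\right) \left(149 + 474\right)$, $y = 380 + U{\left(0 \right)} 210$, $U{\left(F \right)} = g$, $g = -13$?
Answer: $\frac{1246}{1175} \approx 1.0604$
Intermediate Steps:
$U{\left(F \right)} = -13$
$y = -2350$ ($y = 380 - 2730 = -2350$)
$v{\left(j,u \right)} = -2492$ ($v{\left(j,u \right)} = - \frac{\left(-201 + 213\right) \left(149 + 474\right)}{3} = - \frac{12 \cdot 623}{3} = \left(- \frac{1}{3}\right) 7476 = -2492$)
$\frac{v{\left(-70,594 \right)}}{y} = - \frac{2492}{-2350} = \left(-2492\right) \left(- \frac{1}{2350}\right) = \frac{1246}{1175}$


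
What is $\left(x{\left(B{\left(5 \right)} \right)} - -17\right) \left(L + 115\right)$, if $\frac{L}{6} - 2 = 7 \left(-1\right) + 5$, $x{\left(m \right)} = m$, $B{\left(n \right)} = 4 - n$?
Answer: $1840$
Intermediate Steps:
$L = 0$ ($L = 12 + 6 \left(7 \left(-1\right) + 5\right) = 12 + 6 \left(-7 + 5\right) = 12 + 6 \left(-2\right) = 12 - 12 = 0$)
$\left(x{\left(B{\left(5 \right)} \right)} - -17\right) \left(L + 115\right) = \left(\left(4 - 5\right) - -17\right) \left(0 + 115\right) = \left(\left(4 - 5\right) + 17\right) 115 = \left(-1 + 17\right) 115 = 16 \cdot 115 = 1840$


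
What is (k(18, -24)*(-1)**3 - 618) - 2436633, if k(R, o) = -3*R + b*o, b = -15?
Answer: -2437557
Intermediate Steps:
k(R, o) = -15*o - 3*R (k(R, o) = -3*R - 15*o = -15*o - 3*R)
(k(18, -24)*(-1)**3 - 618) - 2436633 = ((-15*(-24) - 3*18)*(-1)**3 - 618) - 2436633 = ((360 - 54)*(-1) - 618) - 2436633 = (306*(-1) - 618) - 2436633 = (-306 - 618) - 2436633 = -924 - 2436633 = -2437557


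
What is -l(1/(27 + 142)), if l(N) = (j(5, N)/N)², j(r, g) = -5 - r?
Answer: -2856100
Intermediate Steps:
l(N) = 100/N² (l(N) = ((-5 - 1*5)/N)² = ((-5 - 5)/N)² = (-10/N)² = 100/N²)
-l(1/(27 + 142)) = -100/(1/(27 + 142))² = -100/(1/169)² = -100/169⁻² = -100*28561 = -1*2856100 = -2856100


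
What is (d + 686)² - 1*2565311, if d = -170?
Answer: -2299055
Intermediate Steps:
(d + 686)² - 1*2565311 = (-170 + 686)² - 1*2565311 = 516² - 2565311 = 266256 - 2565311 = -2299055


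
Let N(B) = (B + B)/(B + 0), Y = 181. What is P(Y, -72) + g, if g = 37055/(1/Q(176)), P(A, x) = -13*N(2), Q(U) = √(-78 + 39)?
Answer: -26 + 37055*I*√39 ≈ -26.0 + 2.3141e+5*I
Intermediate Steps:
N(B) = 2 (N(B) = (2*B)/B = 2)
Q(U) = I*√39 (Q(U) = √(-39) = I*√39)
P(A, x) = -26 (P(A, x) = -13*2 = -26)
g = 37055*I*√39 (g = 37055/(1/(I*√39)) = 37055/((-I*√39/39)) = 37055*(I*√39) = 37055*I*√39 ≈ 2.3141e+5*I)
P(Y, -72) + g = -26 + 37055*I*√39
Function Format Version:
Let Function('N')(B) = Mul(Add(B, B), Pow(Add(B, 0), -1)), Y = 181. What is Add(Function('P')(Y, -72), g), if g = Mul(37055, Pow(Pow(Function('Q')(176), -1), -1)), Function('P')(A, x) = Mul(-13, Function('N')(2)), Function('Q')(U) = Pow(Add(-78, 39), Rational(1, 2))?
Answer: Add(-26, Mul(37055, I, Pow(39, Rational(1, 2)))) ≈ Add(-26.000, Mul(2.3141e+5, I))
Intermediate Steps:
Function('N')(B) = 2 (Function('N')(B) = Mul(Mul(2, B), Pow(B, -1)) = 2)
Function('Q')(U) = Mul(I, Pow(39, Rational(1, 2))) (Function('Q')(U) = Pow(-39, Rational(1, 2)) = Mul(I, Pow(39, Rational(1, 2))))
Function('P')(A, x) = -26 (Function('P')(A, x) = Mul(-13, 2) = -26)
g = Mul(37055, I, Pow(39, Rational(1, 2))) (g = Mul(37055, Pow(Pow(Mul(I, Pow(39, Rational(1, 2))), -1), -1)) = Mul(37055, Pow(Mul(Rational(-1, 39), I, Pow(39, Rational(1, 2))), -1)) = Mul(37055, Mul(I, Pow(39, Rational(1, 2)))) = Mul(37055, I, Pow(39, Rational(1, 2))) ≈ Mul(2.3141e+5, I))
Add(Function('P')(Y, -72), g) = Add(-26, Mul(37055, I, Pow(39, Rational(1, 2))))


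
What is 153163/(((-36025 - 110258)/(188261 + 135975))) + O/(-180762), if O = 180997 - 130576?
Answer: -2992273850109253/8814135882 ≈ -3.3949e+5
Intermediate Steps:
O = 50421
153163/(((-36025 - 110258)/(188261 + 135975))) + O/(-180762) = 153163/(((-36025 - 110258)/(188261 + 135975))) + 50421/(-180762) = 153163/((-146283/324236)) + 50421*(-1/180762) = 153163/((-146283*1/324236)) - 16807/60254 = 153163/(-146283/324236) - 16807/60254 = 153163*(-324236/146283) - 16807/60254 = -49660958468/146283 - 16807/60254 = -2992273850109253/8814135882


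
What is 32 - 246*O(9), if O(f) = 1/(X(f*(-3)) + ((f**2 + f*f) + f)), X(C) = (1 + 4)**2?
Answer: 3013/98 ≈ 30.745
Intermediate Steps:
X(C) = 25 (X(C) = 5**2 = 25)
O(f) = 1/(25 + f + 2*f**2) (O(f) = 1/(25 + ((f**2 + f*f) + f)) = 1/(25 + ((f**2 + f**2) + f)) = 1/(25 + (2*f**2 + f)) = 1/(25 + (f + 2*f**2)) = 1/(25 + f + 2*f**2))
32 - 246*O(9) = 32 - 246/(25 + 9 + 2*9**2) = 32 - 246/(25 + 9 + 2*81) = 32 - 246/(25 + 9 + 162) = 32 - 246/196 = 32 - 246*1/196 = 32 - 123/98 = 3013/98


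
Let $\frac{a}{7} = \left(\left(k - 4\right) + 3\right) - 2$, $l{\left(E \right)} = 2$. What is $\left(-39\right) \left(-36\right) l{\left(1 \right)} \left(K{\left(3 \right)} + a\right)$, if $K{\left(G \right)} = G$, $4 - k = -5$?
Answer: $126360$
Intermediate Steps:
$k = 9$ ($k = 4 - -5 = 4 + 5 = 9$)
$a = 42$ ($a = 7 \left(\left(\left(9 - 4\right) + 3\right) - 2\right) = 7 \left(\left(5 + 3\right) - 2\right) = 7 \left(8 - 2\right) = 7 \cdot 6 = 42$)
$\left(-39\right) \left(-36\right) l{\left(1 \right)} \left(K{\left(3 \right)} + a\right) = \left(-39\right) \left(-36\right) 2 \left(3 + 42\right) = 1404 \cdot 2 \cdot 45 = 1404 \cdot 90 = 126360$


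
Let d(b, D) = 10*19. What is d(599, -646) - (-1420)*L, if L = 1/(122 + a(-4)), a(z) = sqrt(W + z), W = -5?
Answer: 3002910/14893 - 4260*I/14893 ≈ 201.63 - 0.28604*I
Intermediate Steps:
d(b, D) = 190
a(z) = sqrt(-5 + z)
L = (122 - 3*I)/14893 (L = 1/(122 + sqrt(-5 - 4)) = 1/(122 + sqrt(-9)) = 1/(122 + 3*I) = (122 - 3*I)/14893 ≈ 0.0081918 - 0.00020144*I)
d(599, -646) - (-1420)*L = 190 - (-1420)*(122/14893 - 3*I/14893) = 190 - (-173240/14893 + 4260*I/14893) = 190 + (173240/14893 - 4260*I/14893) = 3002910/14893 - 4260*I/14893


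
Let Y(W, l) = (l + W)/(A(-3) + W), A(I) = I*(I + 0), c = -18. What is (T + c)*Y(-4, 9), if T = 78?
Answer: 60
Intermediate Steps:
A(I) = I² (A(I) = I*I = I²)
Y(W, l) = (W + l)/(9 + W) (Y(W, l) = (l + W)/((-3)² + W) = (W + l)/(9 + W))
(T + c)*Y(-4, 9) = (78 - 18)*((-4 + 9)/(9 - 4)) = 60*(5/5) = 60*((⅕)*5) = 60*1 = 60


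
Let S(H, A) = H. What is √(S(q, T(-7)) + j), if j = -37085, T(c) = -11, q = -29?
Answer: I*√37114 ≈ 192.65*I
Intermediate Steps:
√(S(q, T(-7)) + j) = √(-29 - 37085) = √(-37114) = I*√37114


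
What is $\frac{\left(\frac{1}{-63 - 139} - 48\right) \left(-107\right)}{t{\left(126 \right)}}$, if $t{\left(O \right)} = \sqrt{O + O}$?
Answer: $\frac{1037579 \sqrt{7}}{8484} \approx 323.57$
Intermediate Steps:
$t{\left(O \right)} = \sqrt{2} \sqrt{O}$ ($t{\left(O \right)} = \sqrt{2 O} = \sqrt{2} \sqrt{O}$)
$\frac{\left(\frac{1}{-63 - 139} - 48\right) \left(-107\right)}{t{\left(126 \right)}} = \frac{\left(\frac{1}{-63 - 139} - 48\right) \left(-107\right)}{\sqrt{2} \sqrt{126}} = \frac{\left(\frac{1}{-202} - 48\right) \left(-107\right)}{\sqrt{2} \cdot 3 \sqrt{14}} = \frac{\left(- \frac{1}{202} - 48\right) \left(-107\right)}{6 \sqrt{7}} = \left(- \frac{9697}{202}\right) \left(-107\right) \frac{\sqrt{7}}{42} = \frac{1037579 \frac{\sqrt{7}}{42}}{202} = \frac{1037579 \sqrt{7}}{8484}$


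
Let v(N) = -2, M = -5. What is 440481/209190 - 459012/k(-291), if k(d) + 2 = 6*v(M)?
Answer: 16004481169/488110 ≈ 32789.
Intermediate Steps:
k(d) = -14 (k(d) = -2 + 6*(-2) = -2 - 12 = -14)
440481/209190 - 459012/k(-291) = 440481/209190 - 459012/(-14) = 440481*(1/209190) - 459012*(-1/14) = 146827/69730 + 229506/7 = 16004481169/488110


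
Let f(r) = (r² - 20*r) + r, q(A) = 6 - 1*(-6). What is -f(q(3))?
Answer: 84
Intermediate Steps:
q(A) = 12 (q(A) = 6 + 6 = 12)
f(r) = r² - 19*r
-f(q(3)) = -12*(-19 + 12) = -12*(-7) = -1*(-84) = 84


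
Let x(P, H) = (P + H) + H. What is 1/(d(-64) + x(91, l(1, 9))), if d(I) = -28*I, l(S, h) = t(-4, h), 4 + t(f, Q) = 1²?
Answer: 1/1877 ≈ 0.00053276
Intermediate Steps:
t(f, Q) = -3 (t(f, Q) = -4 + 1² = -4 + 1 = -3)
l(S, h) = -3
x(P, H) = P + 2*H (x(P, H) = (H + P) + H = P + 2*H)
1/(d(-64) + x(91, l(1, 9))) = 1/(-28*(-64) + (91 + 2*(-3))) = 1/(1792 + (91 - 6)) = 1/(1792 + 85) = 1/1877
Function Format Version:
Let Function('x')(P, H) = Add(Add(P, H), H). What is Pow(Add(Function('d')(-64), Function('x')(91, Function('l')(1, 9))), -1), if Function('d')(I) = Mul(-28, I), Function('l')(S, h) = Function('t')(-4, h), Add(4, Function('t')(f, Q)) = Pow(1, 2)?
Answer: Rational(1, 1877) ≈ 0.00053276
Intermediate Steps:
Function('t')(f, Q) = -3 (Function('t')(f, Q) = Add(-4, Pow(1, 2)) = Add(-4, 1) = -3)
Function('l')(S, h) = -3
Function('x')(P, H) = Add(P, Mul(2, H)) (Function('x')(P, H) = Add(Add(H, P), H) = Add(P, Mul(2, H)))
Pow(Add(Function('d')(-64), Function('x')(91, Function('l')(1, 9))), -1) = Pow(Add(Mul(-28, -64), Add(91, Mul(2, -3))), -1) = Pow(Add(1792, Add(91, -6)), -1) = Pow(Add(1792, 85), -1) = Pow(1877, -1) = Rational(1, 1877)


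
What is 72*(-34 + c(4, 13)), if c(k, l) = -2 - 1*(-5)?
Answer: -2232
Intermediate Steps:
c(k, l) = 3 (c(k, l) = -2 + 5 = 3)
72*(-34 + c(4, 13)) = 72*(-34 + 3) = 72*(-31) = -2232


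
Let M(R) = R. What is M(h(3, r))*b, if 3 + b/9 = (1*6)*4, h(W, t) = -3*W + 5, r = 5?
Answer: -756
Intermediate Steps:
h(W, t) = 5 - 3*W
b = 189 (b = -27 + 9*((1*6)*4) = -27 + 9*(6*4) = -27 + 9*24 = -27 + 216 = 189)
M(h(3, r))*b = (5 - 3*3)*189 = (5 - 9)*189 = -4*189 = -756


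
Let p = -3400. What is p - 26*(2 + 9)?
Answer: -3686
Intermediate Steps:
p - 26*(2 + 9) = -3400 - 26*(2 + 9) = -3400 - 26*11 = -3400 - 1*286 = -3400 - 286 = -3686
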